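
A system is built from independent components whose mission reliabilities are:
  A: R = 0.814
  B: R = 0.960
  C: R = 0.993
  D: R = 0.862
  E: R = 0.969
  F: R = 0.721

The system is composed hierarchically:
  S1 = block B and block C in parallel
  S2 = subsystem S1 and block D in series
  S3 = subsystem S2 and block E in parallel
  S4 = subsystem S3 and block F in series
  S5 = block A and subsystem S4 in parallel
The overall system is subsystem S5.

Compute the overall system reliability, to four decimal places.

0.9475

Parallel (B and C): 1 − (1 − 0.960000)(1 − 0.993000) = 0.999720
Series ([0.999720] and D): 0.999720 × 0.862000 = 0.861759
Parallel ([0.861759] and E): 1 − (1 − 0.861759)(1 − 0.969000) = 0.995715
Series ([0.995715] and F): 0.995715 × 0.721000 = 0.717911
Parallel (A and [0.717911]): 1 − (1 − 0.814000)(1 − 0.717911) = 0.9475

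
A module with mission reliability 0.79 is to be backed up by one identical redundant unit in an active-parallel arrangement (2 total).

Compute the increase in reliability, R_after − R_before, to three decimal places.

0.166

R_before = 0.79
R_after = 1 − (1 − 0.79)^2 = 0.956
ΔR = 0.956 − 0.79 = 0.166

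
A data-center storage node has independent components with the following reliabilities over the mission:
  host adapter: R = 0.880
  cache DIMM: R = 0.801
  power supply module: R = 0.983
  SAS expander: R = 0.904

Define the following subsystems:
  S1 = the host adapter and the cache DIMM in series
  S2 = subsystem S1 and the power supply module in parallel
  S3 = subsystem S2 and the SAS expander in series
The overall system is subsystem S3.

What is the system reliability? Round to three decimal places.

0.899

Series (host adapter and cache DIMM): 0.88000 × 0.80100 = 0.70488
Parallel ([0.70488] and power supply module): 1 − (1 − 0.70488)(1 − 0.98300) = 0.99498
Series ([0.99498] and SAS expander): 0.99498 × 0.90400 = 0.899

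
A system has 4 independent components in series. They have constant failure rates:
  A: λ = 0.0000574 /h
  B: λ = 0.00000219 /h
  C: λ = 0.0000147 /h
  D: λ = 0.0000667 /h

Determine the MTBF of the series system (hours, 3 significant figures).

7090

Series of exponential components: λ_sys = Σ λ_i
λ_sys = 0.0000574 + 0.00000219 + 0.0000147 + 0.0000667 = 1.4099e-04 /h
MTBF = 1 / λ_sys = 7090 h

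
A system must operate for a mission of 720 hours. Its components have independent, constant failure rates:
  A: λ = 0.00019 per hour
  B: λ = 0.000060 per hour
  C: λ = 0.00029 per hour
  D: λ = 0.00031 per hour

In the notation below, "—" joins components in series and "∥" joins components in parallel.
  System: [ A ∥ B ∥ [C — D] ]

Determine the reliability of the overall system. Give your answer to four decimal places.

0.9981

R(A) = exp(−0.00019 × 720) = 0.872145
R(B) = exp(−0.000060 × 720) = 0.957720
R(C) = exp(−0.00029 × 720) = 0.811558
R(D) = exp(−0.00031 × 720) = 0.799955
Series (C and D): 0.811558 × 0.799955 = 0.649210
Parallel (A, B, and [0.649210]): 1 − (1 − 0.872145)(1 − 0.957720)(1 − 0.649210) = 0.9981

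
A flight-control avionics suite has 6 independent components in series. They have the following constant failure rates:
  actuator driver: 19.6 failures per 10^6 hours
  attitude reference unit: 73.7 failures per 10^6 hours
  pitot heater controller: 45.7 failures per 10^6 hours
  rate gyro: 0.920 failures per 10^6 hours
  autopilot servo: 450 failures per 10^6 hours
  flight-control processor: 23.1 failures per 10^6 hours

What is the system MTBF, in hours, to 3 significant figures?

1630

Series of exponential components: λ_sys = Σ λ_i
λ_sys = 0.0000196 + 0.0000737 + 0.0000457 + 0.000000920 + 0.000450 + 0.0000231 = 6.1302e-04 /h
MTBF = 1 / λ_sys = 1630 h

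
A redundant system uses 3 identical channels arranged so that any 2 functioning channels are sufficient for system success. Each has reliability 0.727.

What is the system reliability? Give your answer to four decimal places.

R = Σ_{i=2}^{3} C(3,i) p^i (1−p)^{3−i} with p = 0.727
C(3,2)·0.727^2·0.273^1 = 0.432865
C(3,3)·0.727^3·0.273^0 = 0.384241
Sum = 0.8171

0.8171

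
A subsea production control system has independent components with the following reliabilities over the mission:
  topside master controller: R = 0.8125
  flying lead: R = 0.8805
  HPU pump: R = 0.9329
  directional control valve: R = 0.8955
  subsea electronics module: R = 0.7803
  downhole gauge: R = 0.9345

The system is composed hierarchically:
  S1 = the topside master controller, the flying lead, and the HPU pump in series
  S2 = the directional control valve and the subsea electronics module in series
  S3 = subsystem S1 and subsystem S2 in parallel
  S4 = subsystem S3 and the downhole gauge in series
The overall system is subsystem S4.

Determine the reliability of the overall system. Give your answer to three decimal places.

0.841

Series (topside master controller, flying lead, and HPU pump): 0.81250 × 0.88050 × 0.93290 = 0.66740
Series (directional control valve and subsea electronics module): 0.89550 × 0.78030 = 0.69876
Parallel ([0.66740] and [0.69876]): 1 − (1 − 0.66740)(1 − 0.69876) = 0.89981
Series ([0.89981] and downhole gauge): 0.89981 × 0.93450 = 0.841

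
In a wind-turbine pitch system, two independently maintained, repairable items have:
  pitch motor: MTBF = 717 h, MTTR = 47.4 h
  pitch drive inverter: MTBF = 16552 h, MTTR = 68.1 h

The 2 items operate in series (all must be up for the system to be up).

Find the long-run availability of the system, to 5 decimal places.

0.93415

A(pitch motor) = MTBF/(MTBF+MTTR) = 717/(717+47.4) = 0.937991
A(pitch drive inverter) = MTBF/(MTBF+MTTR) = 16552/(16552+68.1) = 0.995903
Series availability: 0.937991 × 0.995903 = 0.93415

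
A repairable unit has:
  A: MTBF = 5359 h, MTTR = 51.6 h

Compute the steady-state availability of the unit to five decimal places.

0.99046

A(A) = MTBF/(MTBF+MTTR) = 5359/(5359+51.6) = 0.99046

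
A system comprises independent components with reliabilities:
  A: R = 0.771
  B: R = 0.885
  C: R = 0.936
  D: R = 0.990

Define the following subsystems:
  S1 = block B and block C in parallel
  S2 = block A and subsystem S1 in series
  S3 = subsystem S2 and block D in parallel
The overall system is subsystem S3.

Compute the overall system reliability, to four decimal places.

0.9977

Parallel (B and C): 1 − (1 − 0.885000)(1 − 0.936000) = 0.992640
Series (A and [0.992640]): 0.771000 × 0.992640 = 0.765325
Parallel ([0.765325] and D): 1 − (1 − 0.765325)(1 − 0.990000) = 0.9977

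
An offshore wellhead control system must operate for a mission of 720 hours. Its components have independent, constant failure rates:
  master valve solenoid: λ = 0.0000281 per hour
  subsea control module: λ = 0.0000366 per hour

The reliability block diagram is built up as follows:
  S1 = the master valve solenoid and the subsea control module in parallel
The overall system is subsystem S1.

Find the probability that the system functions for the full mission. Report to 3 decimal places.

R(master valve solenoid) = exp(−0.0000281 × 720) = 0.97997
R(subsea control module) = exp(−0.0000366 × 720) = 0.97399
Parallel (master valve solenoid and subsea control module): 1 − (1 − 0.97997)(1 − 0.97399) = 0.999

0.999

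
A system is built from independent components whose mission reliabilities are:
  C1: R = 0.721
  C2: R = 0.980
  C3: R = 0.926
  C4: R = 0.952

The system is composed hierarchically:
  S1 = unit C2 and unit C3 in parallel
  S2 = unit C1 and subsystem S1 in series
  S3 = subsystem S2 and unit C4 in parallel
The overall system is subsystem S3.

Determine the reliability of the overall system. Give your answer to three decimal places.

0.987

Parallel (C2 and C3): 1 − (1 − 0.98000)(1 − 0.92600) = 0.99852
Series (C1 and [0.99852]): 0.72100 × 0.99852 = 0.71993
Parallel ([0.71993] and C4): 1 − (1 − 0.71993)(1 − 0.95200) = 0.987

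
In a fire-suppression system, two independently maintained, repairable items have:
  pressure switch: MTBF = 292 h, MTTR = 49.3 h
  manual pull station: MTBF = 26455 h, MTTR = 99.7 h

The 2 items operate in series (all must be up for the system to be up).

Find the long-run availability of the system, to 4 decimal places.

0.8523

A(pressure switch) = MTBF/(MTBF+MTTR) = 292/(292+49.3) = 0.855552
A(manual pull station) = MTBF/(MTBF+MTTR) = 26455/(26455+99.7) = 0.996245
Series availability: 0.855552 × 0.996245 = 0.8523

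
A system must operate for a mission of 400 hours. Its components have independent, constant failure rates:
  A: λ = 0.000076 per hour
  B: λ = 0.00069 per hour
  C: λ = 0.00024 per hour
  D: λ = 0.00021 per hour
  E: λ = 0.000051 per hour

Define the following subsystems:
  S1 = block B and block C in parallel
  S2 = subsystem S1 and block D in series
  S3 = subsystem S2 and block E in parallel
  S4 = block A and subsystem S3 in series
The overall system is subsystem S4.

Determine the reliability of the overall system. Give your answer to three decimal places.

R(A) = exp(−0.000076 × 400) = 0.97006
R(B) = exp(−0.00069 × 400) = 0.75881
R(C) = exp(−0.00024 × 400) = 0.90846
R(D) = exp(−0.00021 × 400) = 0.91943
R(E) = exp(−0.000051 × 400) = 0.97981
Parallel (B and C): 1 − (1 − 0.75881)(1 − 0.90846) = 0.97792
Series ([0.97792] and D): 0.97792 × 0.91943 = 0.89913
Parallel ([0.89913] and E): 1 − (1 − 0.89913)(1 − 0.97981) = 0.99796
Series (A and [0.99796]): 0.97006 × 0.99796 = 0.968

0.968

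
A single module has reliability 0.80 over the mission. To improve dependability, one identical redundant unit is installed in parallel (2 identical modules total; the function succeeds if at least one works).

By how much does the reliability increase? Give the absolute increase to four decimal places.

0.1600

R_before = 0.80
R_after = 1 − (1 − 0.80)^2 = 0.9600
ΔR = 0.9600 − 0.80 = 0.1600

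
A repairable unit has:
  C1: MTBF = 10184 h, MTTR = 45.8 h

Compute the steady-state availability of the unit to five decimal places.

0.99552

A(C1) = MTBF/(MTBF+MTTR) = 10184/(10184+45.8) = 0.99552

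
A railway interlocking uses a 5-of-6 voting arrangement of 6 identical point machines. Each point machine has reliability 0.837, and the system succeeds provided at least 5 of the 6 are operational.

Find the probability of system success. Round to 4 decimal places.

0.7456

R = Σ_{i=5}^{6} C(6,i) p^i (1−p)^{6−i} with p = 0.837
C(6,5)·0.837^5·0.163^1 = 0.401759
C(6,6)·0.837^6·0.163^0 = 0.343837
Sum = 0.7456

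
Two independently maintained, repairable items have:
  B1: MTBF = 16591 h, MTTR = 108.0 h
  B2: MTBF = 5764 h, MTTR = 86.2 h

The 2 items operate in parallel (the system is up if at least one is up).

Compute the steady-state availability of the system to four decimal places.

0.9999

A(B1) = MTBF/(MTBF+MTTR) = 16591/(16591+108.0) = 0.993533
A(B2) = MTBF/(MTBF+MTTR) = 5764/(5764+86.2) = 0.985265
Parallel availability: 1 − (1 − 0.993533)(1 − 0.985265) = 0.9999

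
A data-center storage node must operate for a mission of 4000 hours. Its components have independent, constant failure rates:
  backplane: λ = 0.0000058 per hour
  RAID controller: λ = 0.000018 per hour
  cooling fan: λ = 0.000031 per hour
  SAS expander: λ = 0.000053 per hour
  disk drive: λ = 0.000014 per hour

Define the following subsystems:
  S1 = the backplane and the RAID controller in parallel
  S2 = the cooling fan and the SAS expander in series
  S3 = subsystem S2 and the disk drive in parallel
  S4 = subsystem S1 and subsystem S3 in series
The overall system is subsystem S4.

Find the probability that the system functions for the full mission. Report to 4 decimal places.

0.9829

R(backplane) = exp(−0.0000058 × 4000) = 0.977067
R(RAID controller) = exp(−0.000018 × 4000) = 0.930531
R(cooling fan) = exp(−0.000031 × 4000) = 0.883380
R(SAS expander) = exp(−0.000053 × 4000) = 0.808965
R(disk drive) = exp(−0.000014 × 4000) = 0.945539
Parallel (backplane and RAID controller): 1 − (1 − 0.977067)(1 − 0.930531) = 0.998407
Series (cooling fan and SAS expander): 0.883380 × 0.808965 = 0.714624
Parallel ([0.714624] and disk drive): 1 − (1 − 0.714624)(1 − 0.945539) = 0.984458
Series ([0.998407] and [0.984458]): 0.998407 × 0.984458 = 0.9829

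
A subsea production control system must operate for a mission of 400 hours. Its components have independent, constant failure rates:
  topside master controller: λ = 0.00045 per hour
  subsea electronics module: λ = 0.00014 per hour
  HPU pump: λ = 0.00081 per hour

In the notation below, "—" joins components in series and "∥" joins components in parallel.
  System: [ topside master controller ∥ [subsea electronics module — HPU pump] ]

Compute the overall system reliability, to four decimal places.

0.9479

R(topside master controller) = exp(−0.00045 × 400) = 0.835270
R(subsea electronics module) = exp(−0.00014 × 400) = 0.945539
R(HPU pump) = exp(−0.00081 × 400) = 0.723250
Series (subsea electronics module and HPU pump): 0.945539 × 0.723250 = 0.683861
Parallel (topside master controller and [0.683861]): 1 − (1 − 0.835270)(1 − 0.683861) = 0.9479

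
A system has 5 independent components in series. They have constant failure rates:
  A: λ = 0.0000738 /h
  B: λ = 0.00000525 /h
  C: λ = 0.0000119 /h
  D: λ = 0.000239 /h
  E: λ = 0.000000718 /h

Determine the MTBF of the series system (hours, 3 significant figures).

3020

Series of exponential components: λ_sys = Σ λ_i
λ_sys = 0.0000738 + 0.00000525 + 0.0000119 + 0.000239 + 0.000000718 = 3.3067e-04 /h
MTBF = 1 / λ_sys = 3020 h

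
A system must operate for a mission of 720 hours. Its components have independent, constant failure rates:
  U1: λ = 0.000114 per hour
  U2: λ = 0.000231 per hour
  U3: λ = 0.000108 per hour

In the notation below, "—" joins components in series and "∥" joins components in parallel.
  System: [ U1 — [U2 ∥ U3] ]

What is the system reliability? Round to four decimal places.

0.9106

R(U1) = exp(−0.000114 × 720) = 0.921198
R(U2) = exp(−0.000231 × 720) = 0.846775
R(U3) = exp(−0.000108 × 720) = 0.925186
Parallel (U2 and U3): 1 − (1 − 0.846775)(1 − 0.925186) = 0.988537
Series (U1 and [0.988537]): 0.921198 × 0.988537 = 0.9106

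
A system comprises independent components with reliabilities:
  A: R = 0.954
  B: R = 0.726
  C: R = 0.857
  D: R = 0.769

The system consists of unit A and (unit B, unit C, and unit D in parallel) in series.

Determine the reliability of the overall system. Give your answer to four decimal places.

0.9454

Parallel (B, C, and D): 1 − (1 − 0.726000)(1 − 0.857000)(1 − 0.769000) = 0.990949
Series (A and [0.990949]): 0.954000 × 0.990949 = 0.9454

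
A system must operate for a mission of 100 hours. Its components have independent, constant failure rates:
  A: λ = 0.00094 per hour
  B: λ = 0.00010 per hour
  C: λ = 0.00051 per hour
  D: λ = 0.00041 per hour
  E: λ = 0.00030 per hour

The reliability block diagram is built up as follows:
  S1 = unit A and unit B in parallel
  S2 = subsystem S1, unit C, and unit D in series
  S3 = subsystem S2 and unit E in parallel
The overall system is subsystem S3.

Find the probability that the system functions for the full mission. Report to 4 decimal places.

0.9974

R(A) = exp(−0.00094 × 100) = 0.910283
R(B) = exp(−0.00010 × 100) = 0.990050
R(C) = exp(−0.00051 × 100) = 0.950279
R(D) = exp(−0.00041 × 100) = 0.959829
R(E) = exp(−0.00030 × 100) = 0.970446
Parallel (A and B): 1 − (1 − 0.910283)(1 − 0.990050) = 0.999107
Series ([0.999107], C, and D): 0.999107 × 0.950279 × 0.959829 = 0.911291
Parallel ([0.911291] and E): 1 − (1 − 0.911291)(1 − 0.970446) = 0.9974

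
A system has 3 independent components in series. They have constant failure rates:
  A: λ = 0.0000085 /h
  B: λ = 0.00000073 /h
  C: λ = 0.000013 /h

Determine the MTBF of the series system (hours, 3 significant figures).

Series of exponential components: λ_sys = Σ λ_i
λ_sys = 0.0000085 + 0.00000073 + 0.000013 = 2.2230e-05 /h
MTBF = 1 / λ_sys = 45000 h

45000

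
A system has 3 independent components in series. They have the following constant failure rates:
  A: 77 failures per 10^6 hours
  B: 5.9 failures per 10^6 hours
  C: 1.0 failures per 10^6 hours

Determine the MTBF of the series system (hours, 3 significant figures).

11900

Series of exponential components: λ_sys = Σ λ_i
λ_sys = 0.000077 + 0.0000059 + 0.0000010 = 8.3900e-05 /h
MTBF = 1 / λ_sys = 11900 h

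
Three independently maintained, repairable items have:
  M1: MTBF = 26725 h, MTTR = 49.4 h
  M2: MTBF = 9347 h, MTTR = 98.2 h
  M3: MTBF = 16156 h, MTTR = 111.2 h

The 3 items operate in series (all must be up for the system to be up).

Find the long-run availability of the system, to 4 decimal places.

A(M1) = MTBF/(MTBF+MTTR) = 26725/(26725+49.4) = 0.998155
A(M2) = MTBF/(MTBF+MTTR) = 9347/(9347+98.2) = 0.989603
A(M3) = MTBF/(MTBF+MTTR) = 16156/(16156+111.2) = 0.993164
Series availability: 0.998155 × 0.989603 × 0.993164 = 0.9810

0.9810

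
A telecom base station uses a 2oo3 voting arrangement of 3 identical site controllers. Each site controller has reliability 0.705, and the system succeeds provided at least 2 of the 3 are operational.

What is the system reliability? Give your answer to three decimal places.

0.790

R = Σ_{i=2}^{3} C(3,i) p^i (1−p)^{3−i} with p = 0.705
C(3,2)·0.705^2·0.295^1 = 0.43987
C(3,3)·0.705^3·0.295^0 = 0.35040
Sum = 0.790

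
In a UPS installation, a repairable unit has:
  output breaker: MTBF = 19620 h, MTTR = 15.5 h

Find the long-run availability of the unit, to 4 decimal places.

0.9992

A(output breaker) = MTBF/(MTBF+MTTR) = 19620/(19620+15.5) = 0.9992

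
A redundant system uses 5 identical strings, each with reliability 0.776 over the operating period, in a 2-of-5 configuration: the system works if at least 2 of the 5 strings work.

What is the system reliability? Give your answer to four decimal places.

R = Σ_{i=2}^{5} C(5,i) p^i (1−p)^{5−i} with p = 0.776
C(5,2)·0.776^2·0.224^3 = 0.067681
C(5,3)·0.776^3·0.224^2 = 0.234467
C(5,4)·0.776^4·0.224^1 = 0.406130
C(5,5)·0.776^5·0.224^0 = 0.281390
Sum = 0.9897

0.9897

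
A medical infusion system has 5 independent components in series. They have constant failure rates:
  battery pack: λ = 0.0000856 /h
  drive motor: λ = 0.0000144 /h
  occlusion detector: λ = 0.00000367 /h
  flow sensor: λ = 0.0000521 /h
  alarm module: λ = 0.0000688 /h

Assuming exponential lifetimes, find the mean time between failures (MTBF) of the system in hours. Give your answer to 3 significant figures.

4450

Series of exponential components: λ_sys = Σ λ_i
λ_sys = 0.0000856 + 0.0000144 + 0.00000367 + 0.0000521 + 0.0000688 = 2.2457e-04 /h
MTBF = 1 / λ_sys = 4450 h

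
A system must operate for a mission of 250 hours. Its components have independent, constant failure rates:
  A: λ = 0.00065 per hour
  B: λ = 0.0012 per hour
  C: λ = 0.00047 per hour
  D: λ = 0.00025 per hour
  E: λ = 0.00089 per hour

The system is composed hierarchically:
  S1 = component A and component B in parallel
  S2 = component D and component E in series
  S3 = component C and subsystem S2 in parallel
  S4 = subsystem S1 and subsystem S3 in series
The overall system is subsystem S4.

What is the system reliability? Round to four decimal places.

R(A) = exp(−0.00065 × 250) = 0.850016
R(B) = exp(−0.0012 × 250) = 0.740818
R(C) = exp(−0.00047 × 250) = 0.889141
R(D) = exp(−0.00025 × 250) = 0.939413
R(E) = exp(−0.00089 × 250) = 0.800515
Parallel (A and B): 1 − (1 − 0.850016)(1 − 0.740818) = 0.961127
Series (D and E): 0.939413 × 0.800515 = 0.752014
Parallel (C and [0.752014]): 1 − (1 − 0.889141)(1 − 0.752014) = 0.972509
Series ([0.961127] and [0.972509]): 0.961127 × 0.972509 = 0.9347

0.9347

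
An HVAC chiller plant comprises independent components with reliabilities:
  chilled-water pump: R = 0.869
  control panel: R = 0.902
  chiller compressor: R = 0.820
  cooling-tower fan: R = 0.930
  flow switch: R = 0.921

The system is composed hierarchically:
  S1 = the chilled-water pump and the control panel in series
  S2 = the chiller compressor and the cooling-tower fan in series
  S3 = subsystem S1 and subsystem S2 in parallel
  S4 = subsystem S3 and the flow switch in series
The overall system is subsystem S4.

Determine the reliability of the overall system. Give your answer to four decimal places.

Series (chilled-water pump and control panel): 0.869000 × 0.902000 = 0.783838
Series (chiller compressor and cooling-tower fan): 0.820000 × 0.930000 = 0.762600
Parallel ([0.783838] and [0.762600]): 1 − (1 − 0.783838)(1 − 0.762600) = 0.948683
Series ([0.948683] and flow switch): 0.948683 × 0.921000 = 0.8737

0.8737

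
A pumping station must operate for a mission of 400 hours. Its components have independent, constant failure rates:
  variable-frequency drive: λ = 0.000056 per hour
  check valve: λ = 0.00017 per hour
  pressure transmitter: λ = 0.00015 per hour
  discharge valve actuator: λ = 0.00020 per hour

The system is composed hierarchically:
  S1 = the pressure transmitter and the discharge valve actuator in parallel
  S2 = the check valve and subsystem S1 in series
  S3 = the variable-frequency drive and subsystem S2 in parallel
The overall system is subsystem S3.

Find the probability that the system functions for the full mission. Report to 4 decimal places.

0.9985

R(variable-frequency drive) = exp(−0.000056 × 400) = 0.977849
R(check valve) = exp(−0.00017 × 400) = 0.934260
R(pressure transmitter) = exp(−0.00015 × 400) = 0.941765
R(discharge valve actuator) = exp(−0.00020 × 400) = 0.923116
Parallel (pressure transmitter and discharge valve actuator): 1 − (1 − 0.941765)(1 − 0.923116) = 0.995523
Series (check valve and [0.995523]): 0.934260 × 0.995523 = 0.930077
Parallel (variable-frequency drive and [0.930077]): 1 − (1 − 0.977849)(1 − 0.930077) = 0.9985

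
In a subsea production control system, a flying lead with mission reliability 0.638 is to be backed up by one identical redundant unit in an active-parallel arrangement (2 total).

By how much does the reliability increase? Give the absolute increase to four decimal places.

0.2310

R_before = 0.638
R_after = 1 − (1 − 0.638)^2 = 0.8690
ΔR = 0.8690 − 0.638 = 0.2310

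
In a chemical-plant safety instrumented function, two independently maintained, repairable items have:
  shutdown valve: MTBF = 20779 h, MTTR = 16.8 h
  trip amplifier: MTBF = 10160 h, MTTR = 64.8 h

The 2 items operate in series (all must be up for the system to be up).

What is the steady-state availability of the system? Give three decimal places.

A(shutdown valve) = MTBF/(MTBF+MTTR) = 20779/(20779+16.8) = 0.999192
A(trip amplifier) = MTBF/(MTBF+MTTR) = 10160/(10160+64.8) = 0.993662
Series availability: 0.999192 × 0.993662 = 0.993

0.993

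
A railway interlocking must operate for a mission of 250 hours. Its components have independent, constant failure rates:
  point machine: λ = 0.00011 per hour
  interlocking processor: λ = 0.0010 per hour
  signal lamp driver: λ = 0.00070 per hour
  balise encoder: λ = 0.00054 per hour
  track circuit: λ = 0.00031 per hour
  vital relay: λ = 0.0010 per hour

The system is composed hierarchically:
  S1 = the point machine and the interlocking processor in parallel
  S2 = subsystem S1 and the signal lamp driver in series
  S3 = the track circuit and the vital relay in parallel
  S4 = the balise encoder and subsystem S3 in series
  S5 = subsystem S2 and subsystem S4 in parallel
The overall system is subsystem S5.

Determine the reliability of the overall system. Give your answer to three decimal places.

0.977

R(point machine) = exp(−0.00011 × 250) = 0.97287
R(interlocking processor) = exp(−0.0010 × 250) = 0.77880
R(signal lamp driver) = exp(−0.00070 × 250) = 0.83946
R(balise encoder) = exp(−0.00054 × 250) = 0.87372
R(track circuit) = exp(−0.00031 × 250) = 0.92543
R(vital relay) = exp(−0.0010 × 250) = 0.77880
Parallel (point machine and interlocking processor): 1 − (1 − 0.97287)(1 − 0.77880) = 0.99400
Series ([0.99400] and signal lamp driver): 0.99400 × 0.83946 = 0.83442
Parallel (track circuit and vital relay): 1 − (1 − 0.92543)(1 − 0.77880) = 0.98351
Series (balise encoder and [0.98351]): 0.87372 × 0.98351 = 0.85931
Parallel ([0.83442] and [0.85931]): 1 − (1 − 0.83442)(1 − 0.85931) = 0.977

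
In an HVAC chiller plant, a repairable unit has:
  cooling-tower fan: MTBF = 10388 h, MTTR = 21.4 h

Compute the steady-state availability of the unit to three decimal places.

A(cooling-tower fan) = MTBF/(MTBF+MTTR) = 10388/(10388+21.4) = 0.998

0.998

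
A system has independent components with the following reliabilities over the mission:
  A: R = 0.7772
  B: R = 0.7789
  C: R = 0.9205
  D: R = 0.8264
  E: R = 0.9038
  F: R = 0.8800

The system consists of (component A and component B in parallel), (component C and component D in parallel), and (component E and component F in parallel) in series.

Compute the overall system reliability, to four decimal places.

0.9268

Parallel (A and B): 1 − (1 − 0.777200)(1 − 0.778900) = 0.950739
Parallel (C and D): 1 − (1 − 0.920500)(1 − 0.826400) = 0.986199
Parallel (E and F): 1 − (1 − 0.903800)(1 − 0.880000) = 0.988456
Series ([0.950739], [0.986199], and [0.988456]): 0.950739 × 0.986199 × 0.988456 = 0.9268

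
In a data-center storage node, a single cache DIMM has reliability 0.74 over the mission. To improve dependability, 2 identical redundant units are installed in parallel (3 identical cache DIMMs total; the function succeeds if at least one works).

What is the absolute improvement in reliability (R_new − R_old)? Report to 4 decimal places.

0.2424

R_before = 0.74
R_after = 1 − (1 − 0.74)^3 = 0.9824
ΔR = 0.9824 − 0.74 = 0.2424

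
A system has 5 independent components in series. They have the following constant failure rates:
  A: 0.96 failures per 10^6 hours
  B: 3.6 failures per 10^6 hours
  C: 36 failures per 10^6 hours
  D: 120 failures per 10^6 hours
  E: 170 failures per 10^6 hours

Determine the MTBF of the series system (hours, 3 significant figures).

3030

Series of exponential components: λ_sys = Σ λ_i
λ_sys = 0.00000096 + 0.0000036 + 0.000036 + 0.00012 + 0.00017 = 3.3056e-04 /h
MTBF = 1 / λ_sys = 3030 h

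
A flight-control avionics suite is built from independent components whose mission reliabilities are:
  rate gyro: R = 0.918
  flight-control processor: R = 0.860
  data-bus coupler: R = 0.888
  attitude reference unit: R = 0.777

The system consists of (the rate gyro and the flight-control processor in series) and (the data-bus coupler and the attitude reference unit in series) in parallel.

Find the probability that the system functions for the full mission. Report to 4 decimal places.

Series (rate gyro and flight-control processor): 0.918000 × 0.860000 = 0.789480
Series (data-bus coupler and attitude reference unit): 0.888000 × 0.777000 = 0.689976
Parallel ([0.789480] and [0.689976]): 1 − (1 − 0.789480)(1 − 0.689976) = 0.9347

0.9347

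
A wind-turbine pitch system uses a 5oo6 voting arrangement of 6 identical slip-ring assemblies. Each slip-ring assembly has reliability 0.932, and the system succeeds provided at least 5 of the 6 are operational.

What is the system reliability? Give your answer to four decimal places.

R = Σ_{i=5}^{6} C(6,i) p^i (1−p)^{6−i} with p = 0.932
C(6,5)·0.932^5·0.068^1 = 0.286906
C(6,6)·0.932^6·0.068^0 = 0.655383
Sum = 0.9423

0.9423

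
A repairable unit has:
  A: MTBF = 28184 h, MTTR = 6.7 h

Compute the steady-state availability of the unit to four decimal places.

0.9998

A(A) = MTBF/(MTBF+MTTR) = 28184/(28184+6.7) = 0.9998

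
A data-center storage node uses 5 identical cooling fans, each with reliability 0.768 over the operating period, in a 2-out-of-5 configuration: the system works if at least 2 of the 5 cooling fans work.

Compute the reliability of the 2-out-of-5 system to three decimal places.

0.988

R = Σ_{i=2}^{5} C(5,i) p^i (1−p)^{5−i} with p = 0.768
C(5,2)·0.768^2·0.232^3 = 0.07365
C(5,3)·0.768^3·0.232^2 = 0.24381
C(5,4)·0.768^4·0.232^1 = 0.40356
C(5,5)·0.768^5·0.232^0 = 0.26718
Sum = 0.988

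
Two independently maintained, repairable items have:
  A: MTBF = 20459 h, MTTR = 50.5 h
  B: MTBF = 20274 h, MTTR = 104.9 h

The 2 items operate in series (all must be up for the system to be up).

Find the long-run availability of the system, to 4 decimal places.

A(A) = MTBF/(MTBF+MTTR) = 20459/(20459+50.5) = 0.997538
A(B) = MTBF/(MTBF+MTTR) = 20274/(20274+104.9) = 0.994853
Series availability: 0.997538 × 0.994853 = 0.9924

0.9924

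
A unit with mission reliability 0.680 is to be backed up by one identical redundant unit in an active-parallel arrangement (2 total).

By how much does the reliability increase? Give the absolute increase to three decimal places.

0.218

R_before = 0.680
R_after = 1 − (1 − 0.680)^2 = 0.898
ΔR = 0.898 − 0.680 = 0.218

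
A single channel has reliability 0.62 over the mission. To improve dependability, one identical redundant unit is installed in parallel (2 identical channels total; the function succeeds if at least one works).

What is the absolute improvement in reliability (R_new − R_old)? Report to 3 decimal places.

0.236

R_before = 0.62
R_after = 1 − (1 − 0.62)^2 = 0.856
ΔR = 0.856 − 0.62 = 0.236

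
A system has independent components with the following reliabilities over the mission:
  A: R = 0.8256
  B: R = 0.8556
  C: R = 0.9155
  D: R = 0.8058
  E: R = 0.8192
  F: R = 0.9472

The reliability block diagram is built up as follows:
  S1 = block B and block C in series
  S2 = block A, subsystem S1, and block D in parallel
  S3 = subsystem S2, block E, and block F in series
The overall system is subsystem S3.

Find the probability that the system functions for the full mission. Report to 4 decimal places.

0.7703

Series (B and C): 0.855600 × 0.915500 = 0.783302
Parallel (A, [0.783302], and D): 1 − (1 − 0.825600)(1 − 0.783302)(1 − 0.805800) = 0.992661
Series ([0.992661], E, and F): 0.992661 × 0.819200 × 0.947200 = 0.7703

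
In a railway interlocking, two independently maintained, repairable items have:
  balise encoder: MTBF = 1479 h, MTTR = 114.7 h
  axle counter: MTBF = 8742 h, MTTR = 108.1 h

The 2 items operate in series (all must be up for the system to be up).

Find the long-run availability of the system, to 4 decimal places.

0.9167

A(balise encoder) = MTBF/(MTBF+MTTR) = 1479/(1479+114.7) = 0.928029
A(axle counter) = MTBF/(MTBF+MTTR) = 8742/(8742+108.1) = 0.987785
Series availability: 0.928029 × 0.987785 = 0.9167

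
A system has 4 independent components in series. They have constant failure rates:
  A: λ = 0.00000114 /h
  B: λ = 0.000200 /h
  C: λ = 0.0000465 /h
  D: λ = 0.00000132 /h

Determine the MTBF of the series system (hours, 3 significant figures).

Series of exponential components: λ_sys = Σ λ_i
λ_sys = 0.00000114 + 0.000200 + 0.0000465 + 0.00000132 = 2.4896e-04 /h
MTBF = 1 / λ_sys = 4020 h

4020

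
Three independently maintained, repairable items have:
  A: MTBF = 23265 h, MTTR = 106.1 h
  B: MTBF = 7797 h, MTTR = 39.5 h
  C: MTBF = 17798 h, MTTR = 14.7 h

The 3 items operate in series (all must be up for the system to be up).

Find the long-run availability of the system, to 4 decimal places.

A(A) = MTBF/(MTBF+MTTR) = 23265/(23265+106.1) = 0.995460
A(B) = MTBF/(MTBF+MTTR) = 7797/(7797+39.5) = 0.994959
A(C) = MTBF/(MTBF+MTTR) = 17798/(17798+14.7) = 0.999175
Series availability: 0.995460 × 0.994959 × 0.999175 = 0.9896

0.9896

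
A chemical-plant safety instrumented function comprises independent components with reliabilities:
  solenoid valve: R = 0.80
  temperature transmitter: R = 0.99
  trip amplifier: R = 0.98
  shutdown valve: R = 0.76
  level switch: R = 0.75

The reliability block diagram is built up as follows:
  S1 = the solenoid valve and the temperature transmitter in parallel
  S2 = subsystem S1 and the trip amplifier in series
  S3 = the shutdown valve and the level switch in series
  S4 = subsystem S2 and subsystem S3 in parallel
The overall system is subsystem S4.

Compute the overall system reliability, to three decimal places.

0.991

Parallel (solenoid valve and temperature transmitter): 1 − (1 − 0.80000)(1 − 0.99000) = 0.99800
Series ([0.99800] and trip amplifier): 0.99800 × 0.98000 = 0.97804
Series (shutdown valve and level switch): 0.76000 × 0.75000 = 0.57000
Parallel ([0.97804] and [0.57000]): 1 − (1 − 0.97804)(1 − 0.57000) = 0.991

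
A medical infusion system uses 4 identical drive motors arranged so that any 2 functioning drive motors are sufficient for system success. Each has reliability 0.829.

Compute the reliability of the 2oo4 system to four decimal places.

0.9826

R = Σ_{i=2}^{4} C(4,i) p^i (1−p)^{4−i} with p = 0.829
C(4,2)·0.829^2·0.171^2 = 0.120574
C(4,3)·0.829^3·0.171^1 = 0.389690
C(4,4)·0.829^4·0.171^0 = 0.472300
Sum = 0.9826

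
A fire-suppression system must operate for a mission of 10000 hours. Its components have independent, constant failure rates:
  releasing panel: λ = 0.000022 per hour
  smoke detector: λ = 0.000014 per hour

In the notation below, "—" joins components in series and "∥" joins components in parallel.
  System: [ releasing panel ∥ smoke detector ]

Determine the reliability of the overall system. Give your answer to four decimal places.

0.9742

R(releasing panel) = exp(−0.000022 × 10000) = 0.802519
R(smoke detector) = exp(−0.000014 × 10000) = 0.869358
Parallel (releasing panel and smoke detector): 1 − (1 − 0.802519)(1 − 0.869358) = 0.9742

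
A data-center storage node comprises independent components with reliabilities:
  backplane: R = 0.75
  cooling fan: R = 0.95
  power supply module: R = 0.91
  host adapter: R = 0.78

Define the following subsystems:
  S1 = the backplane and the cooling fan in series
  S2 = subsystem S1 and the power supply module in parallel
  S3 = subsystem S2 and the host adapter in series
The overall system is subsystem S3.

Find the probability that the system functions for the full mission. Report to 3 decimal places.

Series (backplane and cooling fan): 0.75000 × 0.95000 = 0.71250
Parallel ([0.71250] and power supply module): 1 − (1 − 0.71250)(1 − 0.91000) = 0.97413
Series ([0.97413] and host adapter): 0.97413 × 0.78000 = 0.760

0.760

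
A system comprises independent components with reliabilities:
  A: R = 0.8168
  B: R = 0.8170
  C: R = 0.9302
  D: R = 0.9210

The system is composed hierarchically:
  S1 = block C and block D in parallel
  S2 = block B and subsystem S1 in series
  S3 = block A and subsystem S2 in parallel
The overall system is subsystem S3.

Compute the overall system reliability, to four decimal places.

0.9656

Parallel (C and D): 1 − (1 − 0.930200)(1 − 0.921000) = 0.994486
Series (B and [0.994486]): 0.817000 × 0.994486 = 0.812495
Parallel (A and [0.812495]): 1 − (1 − 0.816800)(1 − 0.812495) = 0.9656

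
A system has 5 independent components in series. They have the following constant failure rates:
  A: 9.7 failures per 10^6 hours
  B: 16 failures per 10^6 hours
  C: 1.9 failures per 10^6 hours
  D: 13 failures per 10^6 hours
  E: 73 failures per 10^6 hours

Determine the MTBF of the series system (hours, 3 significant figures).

Series of exponential components: λ_sys = Σ λ_i
λ_sys = 0.0000097 + 0.000016 + 0.0000019 + 0.000013 + 0.000073 = 1.1360e-04 /h
MTBF = 1 / λ_sys = 8800 h

8800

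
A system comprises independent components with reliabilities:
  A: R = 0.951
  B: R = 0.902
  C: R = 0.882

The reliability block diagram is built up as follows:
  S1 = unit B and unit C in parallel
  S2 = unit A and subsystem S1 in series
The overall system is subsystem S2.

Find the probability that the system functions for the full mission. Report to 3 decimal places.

Parallel (B and C): 1 − (1 − 0.90200)(1 − 0.88200) = 0.98844
Series (A and [0.98844]): 0.95100 × 0.98844 = 0.940

0.940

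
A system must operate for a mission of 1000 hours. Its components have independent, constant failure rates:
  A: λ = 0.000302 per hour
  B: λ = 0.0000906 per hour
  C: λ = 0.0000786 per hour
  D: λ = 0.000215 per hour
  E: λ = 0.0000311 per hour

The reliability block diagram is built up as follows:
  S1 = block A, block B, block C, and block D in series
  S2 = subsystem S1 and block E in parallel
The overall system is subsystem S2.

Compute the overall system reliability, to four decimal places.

0.9848

R(A) = exp(−0.000302 × 1000) = 0.739338
R(B) = exp(−0.0000906 × 1000) = 0.913383
R(C) = exp(−0.0000786 × 1000) = 0.924410
R(D) = exp(−0.000215 × 1000) = 0.806541
R(E) = exp(−0.0000311 × 1000) = 0.969379
Series (A, B, C, and D): 0.739338 × 0.913383 × 0.924410 × 0.806541 = 0.503486
Parallel ([0.503486] and E): 1 − (1 − 0.503486)(1 − 0.969379) = 0.9848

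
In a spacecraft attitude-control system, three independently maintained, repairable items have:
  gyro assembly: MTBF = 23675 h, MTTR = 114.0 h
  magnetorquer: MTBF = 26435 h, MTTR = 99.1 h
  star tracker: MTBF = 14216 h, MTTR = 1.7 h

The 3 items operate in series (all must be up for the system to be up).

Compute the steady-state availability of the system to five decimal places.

0.99137

A(gyro assembly) = MTBF/(MTBF+MTTR) = 23675/(23675+114.0) = 0.995208
A(magnetorquer) = MTBF/(MTBF+MTTR) = 26435/(26435+99.1) = 0.996265
A(star tracker) = MTBF/(MTBF+MTTR) = 14216/(14216+1.7) = 0.999880
Series availability: 0.995208 × 0.996265 × 0.999880 = 0.99137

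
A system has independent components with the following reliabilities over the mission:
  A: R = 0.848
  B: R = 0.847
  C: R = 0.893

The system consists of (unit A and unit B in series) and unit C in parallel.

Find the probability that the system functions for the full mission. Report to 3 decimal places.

0.970

Series (A and B): 0.84800 × 0.84700 = 0.71826
Parallel ([0.71826] and C): 1 − (1 − 0.71826)(1 − 0.89300) = 0.970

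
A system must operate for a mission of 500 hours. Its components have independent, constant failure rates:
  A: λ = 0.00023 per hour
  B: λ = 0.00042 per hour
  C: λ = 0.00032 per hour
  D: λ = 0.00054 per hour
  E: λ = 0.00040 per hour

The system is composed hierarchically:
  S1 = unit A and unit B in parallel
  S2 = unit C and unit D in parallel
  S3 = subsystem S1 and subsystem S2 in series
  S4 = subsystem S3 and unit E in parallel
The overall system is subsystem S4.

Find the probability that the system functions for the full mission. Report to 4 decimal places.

0.9901

R(A) = exp(−0.00023 × 500) = 0.891366
R(B) = exp(−0.00042 × 500) = 0.810584
R(C) = exp(−0.00032 × 500) = 0.852144
R(D) = exp(−0.00054 × 500) = 0.763379
R(E) = exp(−0.00040 × 500) = 0.818731
Parallel (A and B): 1 − (1 − 0.891366)(1 − 0.810584) = 0.979423
Parallel (C and D): 1 − (1 − 0.852144)(1 − 0.763379) = 0.965014
Series ([0.979423] and [0.965014]): 0.979423 × 0.965014 = 0.945157
Parallel ([0.945157] and E): 1 − (1 − 0.945157)(1 − 0.818731) = 0.9901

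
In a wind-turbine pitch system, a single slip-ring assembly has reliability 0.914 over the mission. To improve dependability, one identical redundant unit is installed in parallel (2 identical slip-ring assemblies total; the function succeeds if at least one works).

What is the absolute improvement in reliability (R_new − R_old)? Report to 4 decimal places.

0.0786

R_before = 0.914
R_after = 1 − (1 − 0.914)^2 = 0.9926
ΔR = 0.9926 − 0.914 = 0.0786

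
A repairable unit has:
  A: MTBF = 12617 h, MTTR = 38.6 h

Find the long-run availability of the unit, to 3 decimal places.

A(A) = MTBF/(MTBF+MTTR) = 12617/(12617+38.6) = 0.997

0.997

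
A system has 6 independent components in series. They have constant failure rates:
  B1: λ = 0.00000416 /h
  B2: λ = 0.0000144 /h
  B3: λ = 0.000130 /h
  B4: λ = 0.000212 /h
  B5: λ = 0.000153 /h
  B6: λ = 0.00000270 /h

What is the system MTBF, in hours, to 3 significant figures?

1940

Series of exponential components: λ_sys = Σ λ_i
λ_sys = 0.00000416 + 0.0000144 + 0.000130 + 0.000212 + 0.000153 + 0.00000270 = 5.1626e-04 /h
MTBF = 1 / λ_sys = 1940 h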